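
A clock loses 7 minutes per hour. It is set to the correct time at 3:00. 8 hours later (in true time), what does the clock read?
For every 60 true minutes, the faulty clock advances 60 - 7 = 53 minutes.
True elapsed: 8 hours = 480 minutes.
Faulty clock advances: 480 x 53/60 = 424 minutes (drift: 56 minutes behind).
Shown time: 3:00 + 424 minutes = 10:04.

Final answer: 10:04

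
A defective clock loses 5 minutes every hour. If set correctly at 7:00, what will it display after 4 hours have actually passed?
For every 60 true minutes, the faulty clock advances 60 - 5 = 55 minutes.
True elapsed: 4 hours = 240 minutes.
Faulty clock advances: 240 x 55/60 = 220 minutes (drift: 20 minutes behind).
Shown time: 7:00 + 220 minutes = 10:40.

Final answer: 10:40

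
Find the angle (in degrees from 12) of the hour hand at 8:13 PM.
The hour hand moves 30 degrees per hour and 0.5 degrees per minute.
At 8:13: (8) x 30 + 13 x 0.5 = 240 + 6.5 = 246.5 degrees

Final answer: 246.5 degrees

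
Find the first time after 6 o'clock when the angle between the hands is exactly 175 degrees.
At t minutes past 6:00, the hour hand is at 30 x 6 + 0.5t degrees and the minute hand is at 6t degrees.
The smaller angle between them is 175 degrees when |30H - 5.5t| = 175 or |30H - 5.5t| = 185.
With H = 6, solve 30 x 6 - 5.5t = +/- target for each target:
  t = (30 x 6 - 175) / 5.5 = 0.91
  t = (30 x 6 + 175) / 5.5 = 64.55 (outside (0, 60))
  t = (30 x 6 - 185) / 5.5 = -0.91 (outside (0, 60))
  t = (30 x 6 + 185) / 5.5 = 66.36 (outside (0, 60))
Valid solutions in (0, 60): {0.91} minutes.
The first occurrence is t = 0.91 minutes.
The hands form a 175-degree angle at 0.91 minutes past 6:00.

Final answer: 0.91 minutes past 6:00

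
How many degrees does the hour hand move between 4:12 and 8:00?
The hour hand moves 0.5 degrees per minute.
Time elapsed: 8:00 - 4:12 = 228 minutes
Angular displacement: 228 x 0.5 = 114 degrees

Final answer: 114 degrees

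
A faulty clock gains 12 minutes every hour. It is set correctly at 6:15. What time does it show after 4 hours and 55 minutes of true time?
For every 60 true minutes, the faulty clock advances 60 + 12 = 72 minutes.
True elapsed: 4 hours and 55 minutes = 295 minutes.
Faulty clock advances: 295 x 72/60 = 354 minutes (drift: 59 minutes ahead).
Shown time: 6:15 + 354 minutes = 12:09.

Final answer: 12:09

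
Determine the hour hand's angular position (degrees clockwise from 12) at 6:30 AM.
The hour hand moves 30 degrees per hour and 0.5 degrees per minute.
At 6:30: (6) x 30 + 30 x 0.5 = 180 + 15 = 195 degrees

Final answer: 195 degrees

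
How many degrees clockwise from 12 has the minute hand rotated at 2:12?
The minute hand moves 6 degrees per minute.
At 2:12: 12 x 6 = 72 degrees

Final answer: 72 degrees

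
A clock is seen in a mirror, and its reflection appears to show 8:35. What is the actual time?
Reflection across the vertical (12-6) axis maps a hand at angle A degrees to (360 - A) degrees, which sends a reading of T minutes past 12:00 to (720 - T) minutes past 12:00.
Mirror reads 8:35 = 515 minutes past 12:00.
Actual time: (720 - 515) mod 720 = 205 minutes = 3:25.

Final answer: 3:25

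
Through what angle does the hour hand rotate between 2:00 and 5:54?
The hour hand moves 0.5 degrees per minute.
Time elapsed: 5:54 - 2:00 = 234 minutes
Angular displacement: 234 x 0.5 = 117 degrees

Final answer: 117 degrees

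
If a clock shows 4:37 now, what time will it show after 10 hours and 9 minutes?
Starting time: 4:37
Adding 9 minutes to 37 minutes: 37 + 9 = 46 minutes
Adding 10 hours: 4 + 10 = 14 - 12 = 2
Final time: 2:46

Final answer: 2:46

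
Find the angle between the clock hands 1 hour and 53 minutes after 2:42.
First find the time 1 hour and 53 minutes after 2:42.
Total minutes: 2 x 60 + 42 + 1 x 60 + 53 = 275.
275 mod 720 = 275 minutes = 4:35.
Now compute the angle at 4:35:
Hour hand: 4 x 30 + 35 x 0.5 = 137.5 degrees
Minute hand: 35 x 6 = 210 degrees
Difference: |137.5 - 210| = 72.5 degrees
The angle is 72.5 degrees

Final answer: 72.5 degrees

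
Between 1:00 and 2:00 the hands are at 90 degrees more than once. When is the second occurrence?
At t minutes past 1:00, the hour hand is at 30 x 1 + 0.5t degrees and the minute hand is at 6t degrees.
The smaller angle between them is 90 degrees when |30H - 5.5t| = 90 or |30H - 5.5t| = 270.
With H = 1, solve 30 x 1 - 5.5t = +/- target for each target:
  t = (30 x 1 - 90) / 5.5 = -10.91 (outside (0, 60))
  t = (30 x 1 + 90) / 5.5 = 21.82
  t = (30 x 1 - 270) / 5.5 = -43.64 (outside (0, 60))
  t = (30 x 1 + 270) / 5.5 = 54.55
Valid solutions in (0, 60): {21.82, 54.55} minutes.
The second occurrence is t = 54.55 minutes.
The hands form a 90-degree angle at 54.55 minutes past 1:00.

Final answer: 54.55 minutes past 1:00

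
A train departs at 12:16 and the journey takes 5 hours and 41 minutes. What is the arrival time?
Starting time: 12:16
Adding 41 minutes to 16 minutes: 16 + 41 = 57 minutes
Adding 5 hours: 12 + 5 = 17 - 12 = 5
Final time: 5:57

Final answer: 5:57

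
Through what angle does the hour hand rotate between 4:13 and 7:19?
The hour hand moves 0.5 degrees per minute.
Time elapsed: 7:19 - 4:13 = 186 minutes
Angular displacement: 186 x 0.5 = 93 degrees

Final answer: 93 degrees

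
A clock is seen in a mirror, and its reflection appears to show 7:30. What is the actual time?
Reflection across the vertical (12-6) axis maps a hand at angle A degrees to (360 - A) degrees, which sends a reading of T minutes past 12:00 to (720 - T) minutes past 12:00.
Mirror reads 7:30 = 450 minutes past 12:00.
Actual time: (720 - 450) mod 720 = 270 minutes = 4:30.

Final answer: 4:30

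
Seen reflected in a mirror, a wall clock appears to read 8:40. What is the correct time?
Reflection across the vertical (12-6) axis maps a hand at angle A degrees to (360 - A) degrees, which sends a reading of T minutes past 12:00 to (720 - T) minutes past 12:00.
Mirror reads 8:40 = 520 minutes past 12:00.
Actual time: (720 - 520) mod 720 = 200 minutes = 3:20.

Final answer: 3:20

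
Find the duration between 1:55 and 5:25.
From 1:55 to 5:25:
(5 x 60 + 25) - (1 x 60 + 55) = 325 - 115 = 210 minutes
= 3 hours and 30 minutes

Final answer: 3 hours and 30 minutes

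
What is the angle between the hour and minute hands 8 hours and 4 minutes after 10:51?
First find the time 8 hours and 4 minutes after 10:51.
Total minutes: 10 x 60 + 51 + 8 x 60 + 4 = 1135.
1135 mod 720 = 415 minutes = 6:55.
Now compute the angle at 6:55:
Hour hand: 6 x 30 + 55 x 0.5 = 207.5 degrees
Minute hand: 55 x 6 = 330 degrees
Difference: |207.5 - 330| = 122.5 degrees
The angle is 122.5 degrees

Final answer: 122.5 degrees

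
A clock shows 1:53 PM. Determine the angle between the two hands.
Hour hand position: 1 x 30 + 53 x 0.5 = 56.5 degrees
Minute hand position: 53 x 6 = 318 degrees
Difference: |56.5 - 318| = 261.5 degrees
Since 261.5 > 180, the smaller angle is 360 - 261.5 = 98.5 degrees

Final answer: 98.5 degrees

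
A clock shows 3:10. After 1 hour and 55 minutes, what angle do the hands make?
First find the time 1 hour and 55 minutes after 3:10.
Total minutes: 3 x 60 + 10 + 1 x 60 + 55 = 305.
305 mod 720 = 305 minutes = 5:05.
Now compute the angle at 5:05:
Hour hand: 5 x 30 + 5 x 0.5 = 152.5 degrees
Minute hand: 5 x 6 = 30 degrees
Difference: |152.5 - 30| = 122.5 degrees
The angle is 122.5 degrees

Final answer: 122.5 degrees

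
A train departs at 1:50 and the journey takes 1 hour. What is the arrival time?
Starting time: 1:50
Adding 0 minutes to 50 minutes: 50 + 0 = 50 minutes
Adding 1 hour: 1 + 1 = 2
Final time: 2:50

Final answer: 2:50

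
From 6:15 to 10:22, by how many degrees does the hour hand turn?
The hour hand moves 0.5 degrees per minute.
Time elapsed: 10:22 - 6:15 = 247 minutes
Angular displacement: 247 x 0.5 = 123.5 degrees

Final answer: 123.5 degrees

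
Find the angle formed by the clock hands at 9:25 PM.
Hour hand position: 9 x 30 + 25 x 0.5 = 282.5 degrees
Minute hand position: 25 x 6 = 150 degrees
Difference: |282.5 - 150| = 132.5 degrees
The angle between the hands is 132.5 degrees

Final answer: 132.5 degrees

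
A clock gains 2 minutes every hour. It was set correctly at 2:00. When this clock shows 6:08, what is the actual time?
For every 60 true minutes, the faulty clock advances 62 minutes, so 1 faulty-clock minute corresponds to 60/62 true minutes.
From 2:00 to 6:08 on the faulty dial is 248 minutes.
True elapsed: 248 x 60/62 = 240 minutes = 4 hours.
True time: 2:00 + 4 hours = 6:00.

Final answer: 6:00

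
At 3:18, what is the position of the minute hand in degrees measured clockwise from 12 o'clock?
The minute hand moves 6 degrees per minute.
At 3:18: 18 x 6 = 108 degrees

Final answer: 108 degrees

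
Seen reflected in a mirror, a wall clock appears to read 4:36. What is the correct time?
Reflection across the vertical (12-6) axis maps a hand at angle A degrees to (360 - A) degrees, which sends a reading of T minutes past 12:00 to (720 - T) minutes past 12:00.
Mirror reads 4:36 = 276 minutes past 12:00.
Actual time: (720 - 276) mod 720 = 444 minutes = 7:24.

Final answer: 7:24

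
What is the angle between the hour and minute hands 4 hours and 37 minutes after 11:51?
First find the time 4 hours and 37 minutes after 11:51.
Total minutes: 11 x 60 + 51 + 4 x 60 + 37 = 988.
988 mod 720 = 268 minutes = 4:28.
Now compute the angle at 4:28:
Hour hand: 4 x 30 + 28 x 0.5 = 134 degrees
Minute hand: 28 x 6 = 168 degrees
Difference: |134 - 168| = 34 degrees
The angle is 34 degrees

Final answer: 34 degrees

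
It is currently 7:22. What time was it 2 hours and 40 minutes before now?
Starting time: 7:22 = 442 total minutes past 12:00
Subtracting: 2 hours and 40 minutes = 160 minutes
442 - 160 = 282 minutes
= 4 hours and 42 minutes past 12:00 = 4:42

Final answer: 4:42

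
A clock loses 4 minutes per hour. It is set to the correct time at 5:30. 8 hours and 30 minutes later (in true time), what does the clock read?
For every 60 true minutes, the faulty clock advances 60 - 4 = 56 minutes.
True elapsed: 8 hours and 30 minutes = 510 minutes.
Faulty clock advances: 510 x 56/60 = 476 minutes (drift: 34 minutes behind).
Shown time: 5:30 + 476 minutes = 1:26.

Final answer: 1:26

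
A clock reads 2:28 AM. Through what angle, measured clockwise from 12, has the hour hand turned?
The hour hand moves 30 degrees per hour and 0.5 degrees per minute.
At 2:28: (2) x 30 + 28 x 0.5 = 60 + 14 = 74 degrees

Final answer: 74 degrees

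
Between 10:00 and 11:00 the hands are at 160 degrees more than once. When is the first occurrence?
At t minutes past 10:00, the hour hand is at 30 x 10 + 0.5t degrees and the minute hand is at 6t degrees.
The smaller angle between them is 160 degrees when |30H - 5.5t| = 160 or |30H - 5.5t| = 200.
With H = 10, solve 30 x 10 - 5.5t = +/- target for each target:
  t = (30 x 10 - 160) / 5.5 = 25.45
  t = (30 x 10 + 160) / 5.5 = 83.64 (outside (0, 60))
  t = (30 x 10 - 200) / 5.5 = 18.18
  t = (30 x 10 + 200) / 5.5 = 90.91 (outside (0, 60))
Valid solutions in (0, 60): {18.18, 25.45} minutes.
The first occurrence is t = 18.18 minutes.
The hands form a 160-degree angle at 18.18 minutes past 10:00.

Final answer: 18.18 minutes past 10:00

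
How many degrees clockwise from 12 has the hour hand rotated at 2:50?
The hour hand moves 30 degrees per hour and 0.5 degrees per minute.
At 2:50: (2) x 30 + 50 x 0.5 = 60 + 25 = 85 degrees

Final answer: 85 degrees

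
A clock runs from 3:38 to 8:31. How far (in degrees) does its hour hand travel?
The hour hand moves 0.5 degrees per minute.
Time elapsed: 8:31 - 3:38 = 293 minutes
Angular displacement: 293 x 0.5 = 146.5 degrees

Final answer: 146.5 degrees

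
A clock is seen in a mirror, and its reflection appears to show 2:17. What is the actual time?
Reflection across the vertical (12-6) axis maps a hand at angle A degrees to (360 - A) degrees, which sends a reading of T minutes past 12:00 to (720 - T) minutes past 12:00.
Mirror reads 2:17 = 137 minutes past 12:00.
Actual time: (720 - 137) mod 720 = 583 minutes = 9:43.

Final answer: 9:43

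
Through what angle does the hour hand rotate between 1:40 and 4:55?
The hour hand moves 0.5 degrees per minute.
Time elapsed: 4:55 - 1:40 = 195 minutes
Angular displacement: 195 x 0.5 = 97.5 degrees

Final answer: 97.5 degrees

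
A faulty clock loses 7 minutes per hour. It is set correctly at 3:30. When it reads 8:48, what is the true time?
For every 60 true minutes, the faulty clock advances 53 minutes, so 1 faulty-clock minute corresponds to 60/53 true minutes.
From 3:30 to 8:48 on the faulty dial is 318 minutes.
True elapsed: 318 x 60/53 = 360 minutes = 6 hours.
True time: 3:30 + 6 hours = 9:30.

Final answer: 9:30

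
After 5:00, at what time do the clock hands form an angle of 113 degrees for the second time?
At t minutes past 5:00, the hour hand is at 30 x 5 + 0.5t degrees and the minute hand is at 6t degrees.
The smaller angle between them is 113 degrees when |30H - 5.5t| = 113 or |30H - 5.5t| = 247.
With H = 5, solve 30 x 5 - 5.5t = +/- target for each target:
  t = (30 x 5 - 113) / 5.5 = 6.73
  t = (30 x 5 + 113) / 5.5 = 47.82
  t = (30 x 5 - 247) / 5.5 = -17.64 (outside (0, 60))
  t = (30 x 5 + 247) / 5.5 = 72.18 (outside (0, 60))
Valid solutions in (0, 60): {6.73, 47.82} minutes.
The second occurrence is t = 47.82 minutes.
The hands form a 113-degree angle at 47.82 minutes past 5:00.

Final answer: 47.82 minutes past 5:00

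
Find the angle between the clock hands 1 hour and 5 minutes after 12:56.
First find the time 1 hour and 5 minutes after 12:56.
Total minutes: 12 x 60 + 56 + 1 x 60 + 5 = 841.
841 mod 720 = 121 minutes = 2:01.
Now compute the angle at 2:01:
Hour hand: 2 x 30 + 1 x 0.5 = 60.5 degrees
Minute hand: 1 x 6 = 6 degrees
Difference: |60.5 - 6| = 54.5 degrees
The angle is 54.5 degrees

Final answer: 54.5 degrees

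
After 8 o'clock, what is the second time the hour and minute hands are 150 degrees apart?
At t minutes past 8:00, the hour hand is at 30 x 8 + 0.5t degrees and the minute hand is at 6t degrees.
The smaller angle between them is 150 degrees when |30H - 5.5t| = 150 or |30H - 5.5t| = 210.
With H = 8, solve 30 x 8 - 5.5t = +/- target for each target:
  t = (30 x 8 - 150) / 5.5 = 16.36
  t = (30 x 8 + 150) / 5.5 = 70.91 (outside (0, 60))
  t = (30 x 8 - 210) / 5.5 = 5.45
  t = (30 x 8 + 210) / 5.5 = 81.82 (outside (0, 60))
Valid solutions in (0, 60): {5.45, 16.36} minutes.
The second occurrence is t = 16.36 minutes.
The hands form a 150-degree angle at 16.36 minutes past 8:00.

Final answer: 16.36 minutes past 8:00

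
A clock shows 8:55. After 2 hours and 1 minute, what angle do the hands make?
First find the time 2 hours and 1 minute after 8:55.
Total minutes: 8 x 60 + 55 + 2 x 60 + 1 = 656.
656 mod 720 = 656 minutes = 10:56.
Now compute the angle at 10:56:
Hour hand: 10 x 30 + 56 x 0.5 = 328 degrees
Minute hand: 56 x 6 = 336 degrees
Difference: |328 - 336| = 8 degrees
The angle is 8 degrees

Final answer: 8 degrees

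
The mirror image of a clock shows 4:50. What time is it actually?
Reflection across the vertical (12-6) axis maps a hand at angle A degrees to (360 - A) degrees, which sends a reading of T minutes past 12:00 to (720 - T) minutes past 12:00.
Mirror reads 4:50 = 290 minutes past 12:00.
Actual time: (720 - 290) mod 720 = 430 minutes = 7:10.

Final answer: 7:10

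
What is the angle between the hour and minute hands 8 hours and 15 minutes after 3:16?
First find the time 8 hours and 15 minutes after 3:16.
Total minutes: 3 x 60 + 16 + 8 x 60 + 15 = 691.
691 mod 720 = 691 minutes = 11:31.
Now compute the angle at 11:31:
Hour hand: 11 x 30 + 31 x 0.5 = 345.5 degrees
Minute hand: 31 x 6 = 186 degrees
Difference: |345.5 - 186| = 159.5 degrees
The angle is 159.5 degrees

Final answer: 159.5 degrees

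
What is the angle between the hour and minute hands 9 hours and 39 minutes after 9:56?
First find the time 9 hours and 39 minutes after 9:56.
Total minutes: 9 x 60 + 56 + 9 x 60 + 39 = 1175.
1175 mod 720 = 455 minutes = 7:35.
Now compute the angle at 7:35:
Hour hand: 7 x 30 + 35 x 0.5 = 227.5 degrees
Minute hand: 35 x 6 = 210 degrees
Difference: |227.5 - 210| = 17.5 degrees
The angle is 17.5 degrees

Final answer: 17.5 degrees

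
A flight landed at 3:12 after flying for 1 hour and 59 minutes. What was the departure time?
Starting time: 3:12 = 192 total minutes past 12:00
Subtracting: 1 hour and 59 minutes = 119 minutes
192 - 119 = 73 minutes
= 1 hour and 13 minutes past 12:00 = 1:13

Final answer: 1:13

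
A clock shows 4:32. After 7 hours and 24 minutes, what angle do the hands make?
First find the time 7 hours and 24 minutes after 4:32.
Total minutes: 4 x 60 + 32 + 7 x 60 + 24 = 716.
716 mod 720 = 716 minutes = 11:56.
Now compute the angle at 11:56:
Hour hand: 11 x 30 + 56 x 0.5 = 358 degrees
Minute hand: 56 x 6 = 336 degrees
Difference: |358 - 336| = 22 degrees
The angle is 22 degrees

Final answer: 22 degrees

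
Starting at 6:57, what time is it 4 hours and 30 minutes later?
Starting time: 6:57
Adding 30 minutes to 57 minutes: 57 + 30 = 87 minutes = 1 hour and 27 minutes
Adding 4 hours: 6 + 4 + 1 (carry) = 11
Final time: 11:27

Final answer: 11:27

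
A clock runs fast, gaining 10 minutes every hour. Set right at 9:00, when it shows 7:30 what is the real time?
For every 60 true minutes, the faulty clock advances 70 minutes, so 1 faulty-clock minute corresponds to 60/70 true minutes.
From 9:00 to 7:30 on the faulty dial is 630 minutes.
True elapsed: 630 x 60/70 = 540 minutes = 9 hours.
True time: 9:00 + 9 hours = 6:00.

Final answer: 6:00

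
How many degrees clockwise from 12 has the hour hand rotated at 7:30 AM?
The hour hand moves 30 degrees per hour and 0.5 degrees per minute.
At 7:30: (7) x 30 + 30 x 0.5 = 210 + 15 = 225 degrees

Final answer: 225 degrees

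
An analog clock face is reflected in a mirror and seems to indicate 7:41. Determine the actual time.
Reflection across the vertical (12-6) axis maps a hand at angle A degrees to (360 - A) degrees, which sends a reading of T minutes past 12:00 to (720 - T) minutes past 12:00.
Mirror reads 7:41 = 461 minutes past 12:00.
Actual time: (720 - 461) mod 720 = 259 minutes = 4:19.

Final answer: 4:19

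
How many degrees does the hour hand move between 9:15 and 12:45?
The hour hand moves 0.5 degrees per minute.
Time elapsed: 12:45 - 9:15 = 210 minutes
Angular displacement: 210 x 0.5 = 105 degrees

Final answer: 105 degrees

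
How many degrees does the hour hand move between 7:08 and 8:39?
The hour hand moves 0.5 degrees per minute.
Time elapsed: 8:39 - 7:08 = 91 minutes
Angular displacement: 91 x 0.5 = 45.5 degrees

Final answer: 45.5 degrees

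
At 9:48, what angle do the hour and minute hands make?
Hour hand position: 9 x 30 + 48 x 0.5 = 294 degrees
Minute hand position: 48 x 6 = 288 degrees
Difference: |294 - 288| = 6 degrees
The angle between the hands is 6 degrees

Final answer: 6 degrees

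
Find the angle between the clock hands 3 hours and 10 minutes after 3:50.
First find the time 3 hours and 10 minutes after 3:50.
Total minutes: 3 x 60 + 50 + 3 x 60 + 10 = 420.
420 mod 720 = 420 minutes = 7:00.
Now compute the angle at 7:00:
Hour hand: 7 x 30 + 0 x 0.5 = 210 degrees
Minute hand: 0 x 6 = 0 degrees
Difference: |210 - 0| = 210 degrees
Smaller angle: 360 - 210 = 150 degrees

Final answer: 150 degrees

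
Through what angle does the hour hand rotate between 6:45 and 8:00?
The hour hand moves 0.5 degrees per minute.
Time elapsed: 8:00 - 6:45 = 75 minutes
Angular displacement: 75 x 0.5 = 37.5 degrees

Final answer: 37.5 degrees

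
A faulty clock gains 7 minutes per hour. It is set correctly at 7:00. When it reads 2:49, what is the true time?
For every 60 true minutes, the faulty clock advances 67 minutes, so 1 faulty-clock minute corresponds to 60/67 true minutes.
From 7:00 to 2:49 on the faulty dial is 469 minutes.
True elapsed: 469 x 60/67 = 420 minutes = 7 hours.
True time: 7:00 + 7 hours = 2:00.

Final answer: 2:00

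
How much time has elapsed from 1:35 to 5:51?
From 1:35 to 5:51:
(5 x 60 + 51) - (1 x 60 + 35) = 351 - 95 = 256 minutes
= 4 hours and 16 minutes

Final answer: 4 hours and 16 minutes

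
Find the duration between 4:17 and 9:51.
From 4:17 to 9:51:
(9 x 60 + 51) - (4 x 60 + 17) = 591 - 257 = 334 minutes
= 5 hours and 34 minutes

Final answer: 5 hours and 34 minutes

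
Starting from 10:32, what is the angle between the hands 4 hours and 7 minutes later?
First find the time 4 hours and 7 minutes after 10:32.
Total minutes: 10 x 60 + 32 + 4 x 60 + 7 = 879.
879 mod 720 = 159 minutes = 2:39.
Now compute the angle at 2:39:
Hour hand: 2 x 30 + 39 x 0.5 = 79.5 degrees
Minute hand: 39 x 6 = 234 degrees
Difference: |79.5 - 234| = 154.5 degrees
The angle is 154.5 degrees

Final answer: 154.5 degrees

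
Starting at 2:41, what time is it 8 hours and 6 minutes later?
Starting time: 2:41
Adding 6 minutes to 41 minutes: 41 + 6 = 47 minutes
Adding 8 hours: 2 + 8 = 10
Final time: 10:47

Final answer: 10:47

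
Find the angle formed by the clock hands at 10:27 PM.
Hour hand position: 10 x 30 + 27 x 0.5 = 313.5 degrees
Minute hand position: 27 x 6 = 162 degrees
Difference: |313.5 - 162| = 151.5 degrees
The angle between the hands is 151.5 degrees

Final answer: 151.5 degrees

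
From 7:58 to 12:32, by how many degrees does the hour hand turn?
The hour hand moves 0.5 degrees per minute.
Time elapsed: 12:32 - 7:58 = 274 minutes
Angular displacement: 274 x 0.5 = 137 degrees

Final answer: 137 degrees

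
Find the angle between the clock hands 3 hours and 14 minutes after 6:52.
First find the time 3 hours and 14 minutes after 6:52.
Total minutes: 6 x 60 + 52 + 3 x 60 + 14 = 606.
606 mod 720 = 606 minutes = 10:06.
Now compute the angle at 10:06:
Hour hand: 10 x 30 + 6 x 0.5 = 303 degrees
Minute hand: 6 x 6 = 36 degrees
Difference: |303 - 36| = 267 degrees
Smaller angle: 360 - 267 = 93 degrees

Final answer: 93 degrees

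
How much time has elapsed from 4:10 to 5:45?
From 4:10 to 5:45:
(5 x 60 + 45) - (4 x 60 + 10) = 345 - 250 = 95 minutes
= 1 hour and 35 minutes

Final answer: 1 hour and 35 minutes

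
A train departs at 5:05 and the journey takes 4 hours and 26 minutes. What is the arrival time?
Starting time: 5:05
Adding 26 minutes to 5 minutes: 5 + 26 = 31 minutes
Adding 4 hours: 5 + 4 = 9
Final time: 9:31

Final answer: 9:31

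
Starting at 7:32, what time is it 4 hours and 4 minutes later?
Starting time: 7:32
Adding 4 minutes to 32 minutes: 32 + 4 = 36 minutes
Adding 4 hours: 7 + 4 = 11
Final time: 11:36

Final answer: 11:36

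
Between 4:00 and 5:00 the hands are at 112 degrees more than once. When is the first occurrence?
At t minutes past 4:00, the hour hand is at 30 x 4 + 0.5t degrees and the minute hand is at 6t degrees.
The smaller angle between them is 112 degrees when |30H - 5.5t| = 112 or |30H - 5.5t| = 248.
With H = 4, solve 30 x 4 - 5.5t = +/- target for each target:
  t = (30 x 4 - 112) / 5.5 = 1.45
  t = (30 x 4 + 112) / 5.5 = 42.18
  t = (30 x 4 - 248) / 5.5 = -23.27 (outside (0, 60))
  t = (30 x 4 + 248) / 5.5 = 66.91 (outside (0, 60))
Valid solutions in (0, 60): {1.45, 42.18} minutes.
The first occurrence is t = 1.45 minutes.
The hands form a 112-degree angle at 1.45 minutes past 4:00.

Final answer: 1.45 minutes past 4:00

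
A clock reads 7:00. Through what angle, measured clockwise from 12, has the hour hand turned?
The hour hand moves 30 degrees per hour and 0.5 degrees per minute.
At 7:00: (7) x 30 + 0 x 0.5 = 210 + 0 = 210 degrees

Final answer: 210 degrees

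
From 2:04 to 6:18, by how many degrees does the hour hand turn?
The hour hand moves 0.5 degrees per minute.
Time elapsed: 6:18 - 2:04 = 254 minutes
Angular displacement: 254 x 0.5 = 127 degrees

Final answer: 127 degrees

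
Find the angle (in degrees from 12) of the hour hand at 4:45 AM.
The hour hand moves 30 degrees per hour and 0.5 degrees per minute.
At 4:45: (4) x 30 + 45 x 0.5 = 120 + 22.5 = 142.5 degrees

Final answer: 142.5 degrees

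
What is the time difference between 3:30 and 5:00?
From 3:30 to 5:00:
(5 x 60 + 0) - (3 x 60 + 30) = 300 - 210 = 90 minutes
= 1 hour and 30 minutes

Final answer: 1 hour and 30 minutes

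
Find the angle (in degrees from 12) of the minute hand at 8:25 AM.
The minute hand moves 6 degrees per minute.
At 8:25: 25 x 6 = 150 degrees

Final answer: 150 degrees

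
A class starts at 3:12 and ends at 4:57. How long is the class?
From 3:12 to 4:57:
(4 x 60 + 57) - (3 x 60 + 12) = 297 - 192 = 105 minutes
= 1 hour and 45 minutes

Final answer: 1 hour and 45 minutes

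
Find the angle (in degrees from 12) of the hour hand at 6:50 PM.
The hour hand moves 30 degrees per hour and 0.5 degrees per minute.
At 6:50: (6) x 30 + 50 x 0.5 = 180 + 25 = 205 degrees

Final answer: 205 degrees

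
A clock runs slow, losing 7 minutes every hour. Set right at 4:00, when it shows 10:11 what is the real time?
For every 60 true minutes, the faulty clock advances 53 minutes, so 1 faulty-clock minute corresponds to 60/53 true minutes.
From 4:00 to 10:11 on the faulty dial is 371 minutes.
True elapsed: 371 x 60/53 = 420 minutes = 7 hours.
True time: 4:00 + 7 hours = 11:00.

Final answer: 11:00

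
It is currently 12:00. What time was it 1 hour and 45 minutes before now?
Starting time: 12:00 = 0 total minutes past 12:00
Subtracting: 1 hour and 45 minutes = 105 minutes
0 - 105 = -105 (negative, add 12 hours = 720) = 615 minutes
= 10 hours and 15 minutes past 12:00 = 10:15

Final answer: 10:15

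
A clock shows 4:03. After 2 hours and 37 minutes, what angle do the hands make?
First find the time 2 hours and 37 minutes after 4:03.
Total minutes: 4 x 60 + 3 + 2 x 60 + 37 = 400.
400 mod 720 = 400 minutes = 6:40.
Now compute the angle at 6:40:
Hour hand: 6 x 30 + 40 x 0.5 = 200 degrees
Minute hand: 40 x 6 = 240 degrees
Difference: |200 - 240| = 40 degrees
The angle is 40 degrees

Final answer: 40 degrees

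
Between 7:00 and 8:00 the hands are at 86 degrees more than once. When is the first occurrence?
At t minutes past 7:00, the hour hand is at 30 x 7 + 0.5t degrees and the minute hand is at 6t degrees.
The smaller angle between them is 86 degrees when |30H - 5.5t| = 86 or |30H - 5.5t| = 274.
With H = 7, solve 30 x 7 - 5.5t = +/- target for each target:
  t = (30 x 7 - 86) / 5.5 = 22.55
  t = (30 x 7 + 86) / 5.5 = 53.82
  t = (30 x 7 - 274) / 5.5 = -11.64 (outside (0, 60))
  t = (30 x 7 + 274) / 5.5 = 88 (outside (0, 60))
Valid solutions in (0, 60): {22.55, 53.82} minutes.
The first occurrence is t = 22.55 minutes.
The hands form a 86-degree angle at 22.55 minutes past 7:00.

Final answer: 22.55 minutes past 7:00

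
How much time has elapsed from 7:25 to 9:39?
From 7:25 to 9:39:
(9 x 60 + 39) - (7 x 60 + 25) = 579 - 445 = 134 minutes
= 2 hours and 14 minutes

Final answer: 2 hours and 14 minutes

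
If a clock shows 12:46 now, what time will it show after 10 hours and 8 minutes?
Starting time: 12:46
Adding 8 minutes to 46 minutes: 46 + 8 = 54 minutes
Adding 10 hours: 12 + 10 = 22 - 12 = 10
Final time: 10:54

Final answer: 10:54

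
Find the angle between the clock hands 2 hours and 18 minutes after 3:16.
First find the time 2 hours and 18 minutes after 3:16.
Total minutes: 3 x 60 + 16 + 2 x 60 + 18 = 334.
334 mod 720 = 334 minutes = 5:34.
Now compute the angle at 5:34:
Hour hand: 5 x 30 + 34 x 0.5 = 167 degrees
Minute hand: 34 x 6 = 204 degrees
Difference: |167 - 204| = 37 degrees
The angle is 37 degrees

Final answer: 37 degrees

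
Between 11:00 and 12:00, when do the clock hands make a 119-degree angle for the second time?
At t minutes past 11:00, the hour hand is at 30 x 11 + 0.5t degrees and the minute hand is at 6t degrees.
The smaller angle between them is 119 degrees when |30H - 5.5t| = 119 or |30H - 5.5t| = 241.
With H = 11, solve 30 x 11 - 5.5t = +/- target for each target:
  t = (30 x 11 - 119) / 5.5 = 38.36
  t = (30 x 11 + 119) / 5.5 = 81.64 (outside (0, 60))
  t = (30 x 11 - 241) / 5.5 = 16.18
  t = (30 x 11 + 241) / 5.5 = 103.82 (outside (0, 60))
Valid solutions in (0, 60): {16.18, 38.36} minutes.
The second occurrence is t = 38.36 minutes.
The hands form a 119-degree angle at 38.36 minutes past 11:00.

Final answer: 38.36 minutes past 11:00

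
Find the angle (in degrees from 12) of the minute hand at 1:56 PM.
The minute hand moves 6 degrees per minute.
At 1:56: 56 x 6 = 336 degrees

Final answer: 336 degrees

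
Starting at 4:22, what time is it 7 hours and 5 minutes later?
Starting time: 4:22
Adding 5 minutes to 22 minutes: 22 + 5 = 27 minutes
Adding 7 hours: 4 + 7 = 11
Final time: 11:27

Final answer: 11:27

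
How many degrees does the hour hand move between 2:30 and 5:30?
The hour hand moves 0.5 degrees per minute.
Time elapsed: 5:30 - 2:30 = 180 minutes
Angular displacement: 180 x 0.5 = 90 degrees

Final answer: 90 degrees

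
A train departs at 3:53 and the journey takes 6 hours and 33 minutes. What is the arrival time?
Starting time: 3:53
Adding 33 minutes to 53 minutes: 53 + 33 = 86 minutes = 1 hour and 26 minutes
Adding 6 hours: 3 + 6 + 1 (carry) = 10
Final time: 10:26

Final answer: 10:26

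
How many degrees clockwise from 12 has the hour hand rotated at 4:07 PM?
The hour hand moves 30 degrees per hour and 0.5 degrees per minute.
At 4:07: (4) x 30 + 7 x 0.5 = 120 + 3.5 = 123.5 degrees

Final answer: 123.5 degrees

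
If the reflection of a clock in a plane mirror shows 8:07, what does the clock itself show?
Reflection across the vertical (12-6) axis maps a hand at angle A degrees to (360 - A) degrees, which sends a reading of T minutes past 12:00 to (720 - T) minutes past 12:00.
Mirror reads 8:07 = 487 minutes past 12:00.
Actual time: (720 - 487) mod 720 = 233 minutes = 3:53.

Final answer: 3:53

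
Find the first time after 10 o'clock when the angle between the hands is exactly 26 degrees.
At t minutes past 10:00, the hour hand is at 30 x 10 + 0.5t degrees and the minute hand is at 6t degrees.
The smaller angle between them is 26 degrees when |30H - 5.5t| = 26 or |30H - 5.5t| = 334.
With H = 10, solve 30 x 10 - 5.5t = +/- target for each target:
  t = (30 x 10 - 26) / 5.5 = 49.82
  t = (30 x 10 + 26) / 5.5 = 59.27
  t = (30 x 10 - 334) / 5.5 = -6.18 (outside (0, 60))
  t = (30 x 10 + 334) / 5.5 = 115.27 (outside (0, 60))
Valid solutions in (0, 60): {49.82, 59.27} minutes.
The first occurrence is t = 49.82 minutes.
The hands form a 26-degree angle at 49.82 minutes past 10:00.

Final answer: 49.82 minutes past 10:00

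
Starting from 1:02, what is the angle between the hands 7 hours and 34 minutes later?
First find the time 7 hours and 34 minutes after 1:02.
Total minutes: 1 x 60 + 2 + 7 x 60 + 34 = 516.
516 mod 720 = 516 minutes = 8:36.
Now compute the angle at 8:36:
Hour hand: 8 x 30 + 36 x 0.5 = 258 degrees
Minute hand: 36 x 6 = 216 degrees
Difference: |258 - 216| = 42 degrees
The angle is 42 degrees

Final answer: 42 degrees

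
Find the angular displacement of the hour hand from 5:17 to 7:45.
The hour hand moves 0.5 degrees per minute.
Time elapsed: 7:45 - 5:17 = 148 minutes
Angular displacement: 148 x 0.5 = 74 degrees

Final answer: 74 degrees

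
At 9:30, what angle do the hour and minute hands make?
Hour hand position: 9 x 30 + 30 x 0.5 = 285 degrees
Minute hand position: 30 x 6 = 180 degrees
Difference: |285 - 180| = 105 degrees
The angle between the hands is 105 degrees

Final answer: 105 degrees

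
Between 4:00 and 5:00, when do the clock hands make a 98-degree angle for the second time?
At t minutes past 4:00, the hour hand is at 30 x 4 + 0.5t degrees and the minute hand is at 6t degrees.
The smaller angle between them is 98 degrees when |30H - 5.5t| = 98 or |30H - 5.5t| = 262.
With H = 4, solve 30 x 4 - 5.5t = +/- target for each target:
  t = (30 x 4 - 98) / 5.5 = 4
  t = (30 x 4 + 98) / 5.5 = 39.64
  t = (30 x 4 - 262) / 5.5 = -25.82 (outside (0, 60))
  t = (30 x 4 + 262) / 5.5 = 69.45 (outside (0, 60))
Valid solutions in (0, 60): {4, 39.64} minutes.
The second occurrence is t = 39.64 minutes.
The hands form a 98-degree angle at 39.64 minutes past 4:00.

Final answer: 39.64 minutes past 4:00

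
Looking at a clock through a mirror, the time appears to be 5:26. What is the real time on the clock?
Reflection across the vertical (12-6) axis maps a hand at angle A degrees to (360 - A) degrees, which sends a reading of T minutes past 12:00 to (720 - T) minutes past 12:00.
Mirror reads 5:26 = 326 minutes past 12:00.
Actual time: (720 - 326) mod 720 = 394 minutes = 6:34.

Final answer: 6:34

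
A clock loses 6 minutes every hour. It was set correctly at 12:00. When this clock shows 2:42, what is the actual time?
For every 60 true minutes, the faulty clock advances 54 minutes, so 1 faulty-clock minute corresponds to 60/54 true minutes.
From 12:00 to 2:42 on the faulty dial is 162 minutes.
True elapsed: 162 x 60/54 = 180 minutes = 3 hours.
True time: 12:00 + 3 hours = 3:00.

Final answer: 3:00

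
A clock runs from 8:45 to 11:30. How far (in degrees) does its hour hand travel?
The hour hand moves 0.5 degrees per minute.
Time elapsed: 11:30 - 8:45 = 165 minutes
Angular displacement: 165 x 0.5 = 82.5 degrees

Final answer: 82.5 degrees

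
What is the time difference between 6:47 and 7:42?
From 6:47 to 7:42:
(7 x 60 + 42) - (6 x 60 + 47) = 462 - 407 = 55 minutes
= 55 minutes

Final answer: 55 minutes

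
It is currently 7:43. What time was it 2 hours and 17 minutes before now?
Starting time: 7:43 = 463 total minutes past 12:00
Subtracting: 2 hours and 17 minutes = 137 minutes
463 - 137 = 326 minutes
= 5 hours and 26 minutes past 12:00 = 5:26

Final answer: 5:26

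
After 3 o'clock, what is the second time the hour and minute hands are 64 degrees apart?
At t minutes past 3:00, the hour hand is at 30 x 3 + 0.5t degrees and the minute hand is at 6t degrees.
The smaller angle between them is 64 degrees when |30H - 5.5t| = 64 or |30H - 5.5t| = 296.
With H = 3, solve 30 x 3 - 5.5t = +/- target for each target:
  t = (30 x 3 - 64) / 5.5 = 4.73
  t = (30 x 3 + 64) / 5.5 = 28
  t = (30 x 3 - 296) / 5.5 = -37.45 (outside (0, 60))
  t = (30 x 3 + 296) / 5.5 = 70.18 (outside (0, 60))
Valid solutions in (0, 60): {4.73, 28} minutes.
The second occurrence is t = 28 minutes.
The hands form a 64-degree angle at 28 minutes past 3:00.

Final answer: 28 minutes past 3:00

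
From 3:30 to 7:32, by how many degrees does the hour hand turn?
The hour hand moves 0.5 degrees per minute.
Time elapsed: 7:32 - 3:30 = 242 minutes
Angular displacement: 242 x 0.5 = 121 degrees

Final answer: 121 degrees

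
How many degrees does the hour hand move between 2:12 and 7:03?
The hour hand moves 0.5 degrees per minute.
Time elapsed: 7:03 - 2:12 = 291 minutes
Angular displacement: 291 x 0.5 = 145.5 degrees

Final answer: 145.5 degrees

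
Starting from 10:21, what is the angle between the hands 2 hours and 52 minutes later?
First find the time 2 hours and 52 minutes after 10:21.
Total minutes: 10 x 60 + 21 + 2 x 60 + 52 = 793.
793 mod 720 = 73 minutes = 1:13.
Now compute the angle at 1:13:
Hour hand: 1 x 30 + 13 x 0.5 = 36.5 degrees
Minute hand: 13 x 6 = 78 degrees
Difference: |36.5 - 78| = 41.5 degrees
The angle is 41.5 degrees

Final answer: 41.5 degrees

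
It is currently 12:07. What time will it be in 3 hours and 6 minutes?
Starting time: 12:07
Adding 6 minutes to 7 minutes: 7 + 6 = 13 minutes
Adding 3 hours: 12 + 3 = 15 - 12 = 3
Final time: 3:13

Final answer: 3:13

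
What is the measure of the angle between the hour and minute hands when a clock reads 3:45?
Hour hand position: 3 x 30 + 45 x 0.5 = 112.5 degrees
Minute hand position: 45 x 6 = 270 degrees
Difference: |112.5 - 270| = 157.5 degrees
The angle between the hands is 157.5 degrees

Final answer: 157.5 degrees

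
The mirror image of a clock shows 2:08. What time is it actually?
Reflection across the vertical (12-6) axis maps a hand at angle A degrees to (360 - A) degrees, which sends a reading of T minutes past 12:00 to (720 - T) minutes past 12:00.
Mirror reads 2:08 = 128 minutes past 12:00.
Actual time: (720 - 128) mod 720 = 592 minutes = 9:52.

Final answer: 9:52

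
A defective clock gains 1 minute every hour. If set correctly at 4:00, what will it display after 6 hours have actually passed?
For every 60 true minutes, the faulty clock advances 60 + 1 = 61 minutes.
True elapsed: 6 hours = 360 minutes.
Faulty clock advances: 360 x 61/60 = 366 minutes (drift: 6 minutes ahead).
Shown time: 4:00 + 366 minutes = 10:06.

Final answer: 10:06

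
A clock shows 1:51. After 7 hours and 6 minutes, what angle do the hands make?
First find the time 7 hours and 6 minutes after 1:51.
Total minutes: 1 x 60 + 51 + 7 x 60 + 6 = 537.
537 mod 720 = 537 minutes = 8:57.
Now compute the angle at 8:57:
Hour hand: 8 x 30 + 57 x 0.5 = 268.5 degrees
Minute hand: 57 x 6 = 342 degrees
Difference: |268.5 - 342| = 73.5 degrees
The angle is 73.5 degrees

Final answer: 73.5 degrees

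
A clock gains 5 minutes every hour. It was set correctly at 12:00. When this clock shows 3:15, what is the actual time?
For every 60 true minutes, the faulty clock advances 65 minutes, so 1 faulty-clock minute corresponds to 60/65 true minutes.
From 12:00 to 3:15 on the faulty dial is 195 minutes.
True elapsed: 195 x 60/65 = 180 minutes = 3 hours.
True time: 12:00 + 3 hours = 3:00.

Final answer: 3:00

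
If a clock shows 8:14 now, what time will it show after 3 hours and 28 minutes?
Starting time: 8:14
Adding 28 minutes to 14 minutes: 14 + 28 = 42 minutes
Adding 3 hours: 8 + 3 = 11
Final time: 11:42

Final answer: 11:42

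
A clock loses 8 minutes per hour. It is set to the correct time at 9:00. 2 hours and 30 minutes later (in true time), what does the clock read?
For every 60 true minutes, the faulty clock advances 60 - 8 = 52 minutes.
True elapsed: 2 hours and 30 minutes = 150 minutes.
Faulty clock advances: 150 x 52/60 = 130 minutes (drift: 20 minutes behind).
Shown time: 9:00 + 130 minutes = 11:10.

Final answer: 11:10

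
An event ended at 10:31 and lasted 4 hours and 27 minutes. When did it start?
Starting time: 10:31 = 631 total minutes past 12:00
Subtracting: 4 hours and 27 minutes = 267 minutes
631 - 267 = 364 minutes
= 6 hours and 4 minutes past 12:00 = 6:04

Final answer: 6:04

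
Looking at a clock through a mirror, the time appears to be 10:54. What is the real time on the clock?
Reflection across the vertical (12-6) axis maps a hand at angle A degrees to (360 - A) degrees, which sends a reading of T minutes past 12:00 to (720 - T) minutes past 12:00.
Mirror reads 10:54 = 654 minutes past 12:00.
Actual time: (720 - 654) mod 720 = 66 minutes = 1:06.

Final answer: 1:06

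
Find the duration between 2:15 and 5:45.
From 2:15 to 5:45:
(5 x 60 + 45) - (2 x 60 + 15) = 345 - 135 = 210 minutes
= 3 hours and 30 minutes

Final answer: 3 hours and 30 minutes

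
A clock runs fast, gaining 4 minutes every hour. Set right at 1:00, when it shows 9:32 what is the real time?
For every 60 true minutes, the faulty clock advances 64 minutes, so 1 faulty-clock minute corresponds to 60/64 true minutes.
From 1:00 to 9:32 on the faulty dial is 512 minutes.
True elapsed: 512 x 60/64 = 480 minutes = 8 hours.
True time: 1:00 + 8 hours = 9:00.

Final answer: 9:00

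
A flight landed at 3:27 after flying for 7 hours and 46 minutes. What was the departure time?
Starting time: 3:27 = 207 total minutes past 12:00
Subtracting: 7 hours and 46 minutes = 466 minutes
207 - 466 = -259 (negative, add 12 hours = 720) = 461 minutes
= 7 hours and 41 minutes past 12:00 = 7:41

Final answer: 7:41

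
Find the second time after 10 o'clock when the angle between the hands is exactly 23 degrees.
At t minutes past 10:00, the hour hand is at 30 x 10 + 0.5t degrees and the minute hand is at 6t degrees.
The smaller angle between them is 23 degrees when |30H - 5.5t| = 23 or |30H - 5.5t| = 337.
With H = 10, solve 30 x 10 - 5.5t = +/- target for each target:
  t = (30 x 10 - 23) / 5.5 = 50.36
  t = (30 x 10 + 23) / 5.5 = 58.73
  t = (30 x 10 - 337) / 5.5 = -6.73 (outside (0, 60))
  t = (30 x 10 + 337) / 5.5 = 115.82 (outside (0, 60))
Valid solutions in (0, 60): {50.36, 58.73} minutes.
The second occurrence is t = 58.73 minutes.
The hands form a 23-degree angle at 58.73 minutes past 10:00.

Final answer: 58.73 minutes past 10:00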